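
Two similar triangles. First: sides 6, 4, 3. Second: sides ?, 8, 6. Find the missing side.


Scale factor = 8/4 = 2
Missing side = 6 × 2
= 12.0

12.0


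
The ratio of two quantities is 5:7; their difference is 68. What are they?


Let A = 5k, B = 7k.
7k - 5k = 68
2k = 68 → k = 68/2 = 34
A = 5×34 = 170, B = 7×34 = 238
= A = 170, B = 238

A = 170, B = 238


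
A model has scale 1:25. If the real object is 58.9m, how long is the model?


Model size = real / scale
= 58.9 / 25
= 2.3560 m

2.3560 m


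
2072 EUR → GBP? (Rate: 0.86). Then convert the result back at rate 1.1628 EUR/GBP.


Amount × rate = 2072 × 0.86 = 1781.92 GBP
Round-trip: 1781.92 × 1.1628 = 2072.02 EUR
= 1781.92 GBP, then 2072.02 EUR

1781.92 GBP, then 2072.02 EUR


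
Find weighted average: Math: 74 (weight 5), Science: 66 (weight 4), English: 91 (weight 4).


Numerator = 74×5 + 66×4 + 91×4
= 370 + 264 + 364
= 998
Total weight = 13
Weighted avg = 998/13
= 76.77

76.77


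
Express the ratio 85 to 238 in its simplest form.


GCD(85, 238) = 17
85/17 : 238/17
= 5:14

5:14


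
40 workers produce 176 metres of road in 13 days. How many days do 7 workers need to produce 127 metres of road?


Days ∝ work / workers, so d₂ = d₁ × (m₁/m₂) × (w₂/w₁)
Workers factor (inverse): 40/7 ≈ 5.7143
Work factor (direct): 127/176 ≈ 0.7216
d₂ = 13 × 40/7 × 127/176 = (13 × 40 × 127) / (7 × 176) = 66040/1232
≈ 53.60 days

53.60 days


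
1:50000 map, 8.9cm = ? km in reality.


Real distance = map distance × scale
= 8.9cm × 50000
= 445000 cm = 4450.0 m
= 4.450 km

4.450 km


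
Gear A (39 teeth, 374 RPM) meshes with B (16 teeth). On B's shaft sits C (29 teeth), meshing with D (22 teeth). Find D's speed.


Stage 1: RPM_B = RPM_A × t_A/t_B = 374 × 39/16 = 14586/16 ≈ 911.63
B and C share a shaft → RPM_C = RPM_B
Stage 2: RPM_D = RPM_C × t_C/t_D = RPM_A × (t_A×t_C)/(t_B×t_D)
Overall ratio = (39×29)/(16×22) = 1131/352
RPM_D = 374 × 1131/352 = 422994/352
≈ 1201.69 RPM

1201.69 RPM


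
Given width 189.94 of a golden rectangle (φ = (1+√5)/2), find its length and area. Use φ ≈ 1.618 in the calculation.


φ = (1 + √5) / 2 ≈ 1.618
Length = width × φ = 189.94 × 1.618 = 307.32292
≈ 307.32
Area = width × length = 189.94 × 307.32292 = 58372.9154248 ≈ 58372.92
= Length: 307.32, Area: 58372.92

Length: 307.32, Area: 58372.92


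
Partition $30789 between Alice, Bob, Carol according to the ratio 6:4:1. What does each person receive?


Total parts = 6 + 4 + 1 = 11
Alice: 30789 × 6/11 = 16794.00
Bob: 30789 × 4/11 = 11196.00
Carol: 30789 × 1/11 = 2799.00
= Alice: $16794.00, Bob: $11196.00, Carol: $2799.00

Alice: $16794.00, Bob: $11196.00, Carol: $2799.00


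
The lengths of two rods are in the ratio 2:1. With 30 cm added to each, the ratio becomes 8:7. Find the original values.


Let A = 2k, B = 1k.
(2k + 30) / (1k + 30) = 8/7
Cross-multiply: 7(2k + 30) = 8(1k + 30)
14k + 210 = 8k + 240
14k - 8k = 240 - 210
6k = 30
k = 30/6 = 5
A = 2×5 = 10, B = 1×5 = 5
= A = 10, B = 5

A = 10, B = 5


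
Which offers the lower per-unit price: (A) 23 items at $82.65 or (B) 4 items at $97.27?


Deal A: $82.65/23 = $3.5935/unit
Deal B: $97.27/4 = $24.3175/unit
A is cheaper per unit
= Deal A

Deal A


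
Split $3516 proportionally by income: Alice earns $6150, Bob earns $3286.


Total income = 6150 + 3286 = $9436
Alice: $3516 × 6150/9436 = $2291.59
Bob: $3516 × 3286/9436 = $1224.41
= Alice: $2291.59, Bob: $1224.41

Alice: $2291.59, Bob: $1224.41


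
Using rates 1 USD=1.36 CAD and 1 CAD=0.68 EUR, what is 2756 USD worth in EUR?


Step 1: 2756 USD × 1.36 = 3748.16 CAD
Step 2: 3748.16 CAD × 0.68 = 2548.75 EUR
Implied rate USD→EUR = 1.36 × 0.68 = 0.9248
= 2548.75 EUR

2548.75 EUR


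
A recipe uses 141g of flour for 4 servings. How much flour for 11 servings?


Direct proportion: y/x = constant
k = 141/4 = 35.2500
y₂ = k × 11 = 141 × 11 / 4 = 1551/4
= 387.75

387.75


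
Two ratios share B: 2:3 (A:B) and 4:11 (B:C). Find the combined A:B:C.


Match B: multiply A:B by 4 → 8:12
Multiply B:C by 3 → 12:33
Combined: 8:12:33
GCD = 1
= 8:12:33

8:12:33


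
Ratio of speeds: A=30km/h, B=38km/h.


Ratio = 30:38
GCD = 2
Simplified = 15:19
Time ratio (same distance) = 19:15
Speed ratio = 15:19

15:19


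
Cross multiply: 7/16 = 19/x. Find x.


Cross multiply: 7 × x = 16 × 19
7x = 304
x = 304 / 7
= 43.43

43.43


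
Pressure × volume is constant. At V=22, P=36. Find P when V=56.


Inverse proportion: x × y = constant
k = 22 × 36 = 792
y₂ = k / 56 = 792 / 56
= 14.14

14.14


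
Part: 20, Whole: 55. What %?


Percentage = (part / whole) × 100
= (20 / 55) × 100
≈ 36.36%

36.36%


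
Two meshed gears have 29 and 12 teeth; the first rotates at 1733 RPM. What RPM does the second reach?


Gear ratio = 29:12 = 29:12
RPM_B = RPM_A × (teeth_A / teeth_B)
= 1733 × (29/12)
= 4188.1 RPM

4188.1 RPM


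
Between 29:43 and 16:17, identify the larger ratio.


29/43 = 0.6744
16/17 = 0.9412
0.6744 < 0.9412, so 29:43 is less
= 16:17

16:17


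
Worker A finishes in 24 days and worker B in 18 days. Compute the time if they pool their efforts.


Rate of A = 1/24 per day
Rate of B = 1/18 per day
Combined rate = 1/24 + 1/18 = 42/432 ≈ 0.0972 per day
Days = 1 / combined rate = 432/42
≈ 10.29 days

10.29 days


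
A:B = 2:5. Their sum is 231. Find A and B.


Let A = 2k, B = 5k.
2k + 5k = 231
7k = 231 → k = 231/7 = 33
A = 2×33 = 66, B = 5×33 = 165
= A = 66, B = 165

A = 66, B = 165


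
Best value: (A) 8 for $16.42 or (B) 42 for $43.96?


Deal A: $16.42/8 = $2.0525/unit
Deal B: $43.96/42 = $1.0467/unit
B is cheaper per unit
= Deal B

Deal B


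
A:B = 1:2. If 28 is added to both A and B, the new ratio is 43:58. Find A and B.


Let A = 1k, B = 2k.
(1k + 28) / (2k + 28) = 43/58
Cross-multiply: 58(1k + 28) = 43(2k + 28)
58k + 1624 = 86k + 1204
58k - 86k = 1204 - 1624
-28k = -420
k = -420/-28 = 15
A = 1×15 = 15, B = 2×15 = 30
= A = 15, B = 30

A = 15, B = 30


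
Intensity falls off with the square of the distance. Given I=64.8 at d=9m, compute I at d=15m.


I₁d₁² = I₂d₂²
I₂ = I₁ × (d₁/d₂)²
= 64.8 × (9/15)²
= 64.8 × 81/225
= 5248.8/225
= 23.3280

23.3280


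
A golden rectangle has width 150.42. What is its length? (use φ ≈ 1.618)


φ = (1 + √5) / 2 ≈ 1.618
Length = width × φ = 150.42 × 1.618 = 243.37956
≈ 243.38

243.38


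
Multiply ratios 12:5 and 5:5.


Compound ratio = (12×5) : (5×5)
= 60:25
GCD = 5
= 12:5

12:5


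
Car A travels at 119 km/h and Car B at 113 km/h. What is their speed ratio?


Ratio = 119:113
GCD = 1
Simplified = 119:113
Time ratio (same distance) = 113:119
Speed ratio = 119:113

119:113


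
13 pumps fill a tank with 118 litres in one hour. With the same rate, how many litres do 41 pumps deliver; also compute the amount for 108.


Direct proportion: y/x = constant
k = 118/13 ≈ 9.0769
y at x=41: k × 41 = 118 × 41 / 13 = 4838/13 ≈ 372.15
y at x=108: k × 108 = 118 × 108 / 13 = 12744/13 ≈ 980.31
= 372.15 and 980.31

372.15 and 980.31


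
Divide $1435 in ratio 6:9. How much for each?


Total parts = 6 + 9 = 15
Part 1: 1435 × 6/15 = 574.00
Part 2: 1435 × 9/15 = 861.00
= Part 1: $574.00, Part 2: $861.00

Part 1: $574.00, Part 2: $861.00


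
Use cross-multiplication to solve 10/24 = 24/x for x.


Cross multiply: 10 × x = 24 × 24
10x = 576
x = 576 / 10
= 57.60

57.60


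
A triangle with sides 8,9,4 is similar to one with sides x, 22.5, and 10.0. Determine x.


Scale factor = 22.5/9 = 2.5
Missing side = 8 × 2.5
= 20.0

20.0


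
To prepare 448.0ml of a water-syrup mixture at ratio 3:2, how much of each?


Total parts = 3 + 2 = 5
water: 448.0 × 3/5 = 268.8ml
syrup: 448.0 × 2/5 = 179.2ml
= 268.8ml and 179.2ml

268.8ml and 179.2ml


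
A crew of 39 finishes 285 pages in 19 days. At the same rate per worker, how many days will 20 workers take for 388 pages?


Days ∝ work / workers, so d₂ = d₁ × (m₁/m₂) × (w₂/w₁)
Workers factor (inverse): 39/20 = 1.9500
Work factor (direct): 388/285 ≈ 1.3614
d₂ = 19 × 39/20 × 388/285 = (19 × 39 × 388) / (20 × 285) = 287508/5700
= 50.44 days

50.44 days


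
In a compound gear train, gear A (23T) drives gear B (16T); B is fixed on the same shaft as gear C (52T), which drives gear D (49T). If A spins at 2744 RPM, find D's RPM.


Stage 1: RPM_B = RPM_A × t_A/t_B = 2744 × 23/16 = 63112/16 = 3944.50
B and C share a shaft → RPM_C = RPM_B
Stage 2: RPM_D = RPM_C × t_C/t_D = RPM_A × (t_A×t_C)/(t_B×t_D)
Overall ratio = (23×52)/(16×49) = 1196/784
RPM_D = 2744 × 1196/784 = 3281824/784
= 4186.00 RPM

4186.00 RPM


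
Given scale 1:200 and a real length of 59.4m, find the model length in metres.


Model size = real / scale
= 59.4 / 200
= 0.2970 m

0.2970 m


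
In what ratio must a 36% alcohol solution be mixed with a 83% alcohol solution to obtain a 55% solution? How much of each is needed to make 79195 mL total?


Let x parts of 36% mix with y parts of 83%.
36x + 83y = 55(x + y)
36x + 83y = 55x + 55y
x(36 - 55) = y(55 - 83)
x/y = (83 - 55)/(55 - 36) = 28/19
Simplify: 28:19
Total parts = 47; one part = 79195/47 = 1685.00 mL
36% solution: 28×1685.00 = 47180.00 mL
83% solution: 19×1685.00 = 32015.00 mL
= ratio 28:19; 47180.00 mL and 32015.00 mL

ratio 28:19; 47180.00 mL and 32015.00 mL


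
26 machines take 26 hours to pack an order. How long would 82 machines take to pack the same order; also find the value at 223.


Inverse proportion: x × y = constant
k = 26 × 26 = 676
At x=82: k/82 = 8.24
At x=223: k/223 = 3.03
= 8.24 and 3.03

8.24 and 3.03


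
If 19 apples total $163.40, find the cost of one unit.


Unit rate = total / quantity
= 163.40 / 19
= $8.60 per unit

$8.60 per unit


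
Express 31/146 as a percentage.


Percentage = (part / whole) × 100
= (31 / 146) × 100
≈ 21.23%

21.23%


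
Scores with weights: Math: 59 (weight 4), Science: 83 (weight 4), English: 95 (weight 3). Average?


Numerator = 59×4 + 83×4 + 95×3
= 236 + 332 + 285
= 853
Total weight = 11
Weighted avg = 853/11
= 77.55

77.55


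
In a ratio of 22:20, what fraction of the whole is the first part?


Total parts = 22 + 20 = 42
First part: 22/42 = 11/21
= 11/21

11/21


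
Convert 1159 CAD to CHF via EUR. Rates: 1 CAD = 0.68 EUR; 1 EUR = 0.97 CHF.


Step 1: 1159 CAD × 0.68 = 788.12 EUR
Step 2: 788.12 EUR × 0.97 = 764.48 CHF
Implied rate CAD→CHF = 0.68 × 0.97 = 0.6596
= 764.48 CHF

764.48 CHF


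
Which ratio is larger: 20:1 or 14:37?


20/1 = 20.0000
14/37 = 0.3784
20.0000 > 0.3784, so 20:1 is greater
= 20:1

20:1


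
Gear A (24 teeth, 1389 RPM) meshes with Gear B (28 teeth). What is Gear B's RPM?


Gear ratio = 24:28 = 6:7
RPM_B = RPM_A × (teeth_A / teeth_B)
= 1389 × (24/28)
= 1190.6 RPM

1190.6 RPM


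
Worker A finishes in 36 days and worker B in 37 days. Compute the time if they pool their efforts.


Rate of A = 1/36 per day
Rate of B = 1/37 per day
Combined rate = 1/36 + 1/37 = 73/1332 ≈ 0.0548 per day
Days = 1 / combined rate = 1332/73
≈ 18.25 days

18.25 days


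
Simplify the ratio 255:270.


GCD(255, 270) = 15
255/15 : 270/15
= 17:18

17:18


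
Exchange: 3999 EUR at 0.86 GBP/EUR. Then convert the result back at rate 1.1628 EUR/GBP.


Amount × rate = 3999 × 0.86 = 3439.14 GBP
Round-trip: 3439.14 × 1.1628 = 3999.03 EUR
= 3439.14 GBP, then 3999.03 EUR

3439.14 GBP, then 3999.03 EUR


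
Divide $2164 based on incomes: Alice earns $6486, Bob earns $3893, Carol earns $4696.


Total income = 6486 + 3893 + 4696 = $15075
Alice: $2164 × 6486/15075 = $931.06
Bob: $2164 × 3893/15075 = $558.84
Carol: $2164 × 4696/15075 = $674.11
= Alice: $931.06, Bob: $558.84, Carol: $674.11

Alice: $931.06, Bob: $558.84, Carol: $674.11


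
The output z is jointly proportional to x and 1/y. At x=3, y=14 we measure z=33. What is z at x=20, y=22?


z = k·x/y
Solve for k using the known point: k = z·y/x = 33×14/3 = 462/3 = 154.0000
Now evaluate at x=20, y=22:
z = k × 20 / 22 = (462 × 20) / (3 × 22) = 9240/66
= 140.0000

140.0000


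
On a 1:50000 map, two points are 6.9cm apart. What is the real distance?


Real distance = map distance × scale
= 6.9cm × 50000
= 345000 cm = 3450.0 m
= 3.450 km

3.450 km


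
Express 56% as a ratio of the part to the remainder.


56% means 56 parts out of 100; remainder = 44
Part : remainder = 56:44
GCD = 4
= 14:11

14:11


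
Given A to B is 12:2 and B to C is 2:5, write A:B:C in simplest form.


Match B: multiply A:B by 2 → 24:4
Multiply B:C by 2 → 4:10
Combined: 24:4:10
GCD = 2
= 12:2:5

12:2:5


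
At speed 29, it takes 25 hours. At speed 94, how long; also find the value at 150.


Inverse proportion: x × y = constant
k = 29 × 25 = 725
At x=94: k/94 = 7.71
At x=150: k/150 = 4.83
= 7.71 and 4.83

7.71 and 4.83


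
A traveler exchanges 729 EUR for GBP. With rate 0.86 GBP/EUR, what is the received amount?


Amount × rate = 729 × 0.86
= 626.94 GBP

626.94 GBP


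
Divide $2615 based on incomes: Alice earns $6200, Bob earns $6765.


Total income = 6200 + 6765 = $12965
Alice: $2615 × 6200/12965 = $1250.52
Bob: $2615 × 6765/12965 = $1364.48
= Alice: $1250.52, Bob: $1364.48

Alice: $1250.52, Bob: $1364.48


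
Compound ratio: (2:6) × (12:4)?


Compound ratio = (2×12) : (6×4)
= 24:24
GCD = 24
= 1:1

1:1


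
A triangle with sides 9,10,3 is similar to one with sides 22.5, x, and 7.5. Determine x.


Scale factor = 22.5/9 = 2.5
Missing side = 10 × 2.5
= 25.0

25.0


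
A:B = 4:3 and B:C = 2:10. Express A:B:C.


Match B: multiply A:B by 2 → 8:6
Multiply B:C by 3 → 6:30
Combined: 8:6:30
GCD = 2
= 4:3:15

4:3:15


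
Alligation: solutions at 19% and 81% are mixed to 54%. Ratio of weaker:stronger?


Let x parts of 19% mix with y parts of 81%.
19x + 81y = 54(x + y)
19x + 81y = 54x + 54y
x(19 - 54) = y(54 - 81)
x/y = (81 - 54)/(54 - 19) = 27/35
Simplify: 27:35
= 27:35

27:35


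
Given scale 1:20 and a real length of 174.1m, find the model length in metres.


Model size = real / scale
= 174.1 / 20
= 8.7050 m

8.7050 m


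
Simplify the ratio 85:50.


GCD(85, 50) = 5
85/5 : 50/5
= 17:10

17:10


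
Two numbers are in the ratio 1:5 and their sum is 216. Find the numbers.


Let A = 1k, B = 5k.
1k + 5k = 216
6k = 216 → k = 216/6 = 36
A = 1×36 = 36, B = 5×36 = 180
= A = 36, B = 180

A = 36, B = 180


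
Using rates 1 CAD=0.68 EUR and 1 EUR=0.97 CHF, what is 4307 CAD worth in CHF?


Step 1: 4307 CAD × 0.68 = 2928.76 EUR
Step 2: 2928.76 EUR × 0.97 = 2840.90 CHF
Implied rate CAD→CHF = 0.68 × 0.97 = 0.6596
= 2840.90 CHF

2840.90 CHF


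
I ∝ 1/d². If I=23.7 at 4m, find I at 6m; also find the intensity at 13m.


I₁d₁² = I₂d₂²
I at 6m = 23.7 × (4/6)² = 23.7 × 16/36 = 379.2/36 ≈ 10.5333
I at 13m = 23.7 × (4/13)² = 23.7 × 16/169 = 379.2/169 ≈ 2.2438
= 10.5333 and 2.2438

10.5333 and 2.2438


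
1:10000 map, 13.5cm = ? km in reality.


Real distance = map distance × scale
= 13.5cm × 10000
= 135000 cm = 1350.0 m
= 1.350 km

1.350 km


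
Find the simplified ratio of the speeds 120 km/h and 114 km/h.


Ratio = 120:114
GCD = 6
Simplified = 20:19
Time ratio (same distance) = 19:20
Speed ratio = 20:19

20:19


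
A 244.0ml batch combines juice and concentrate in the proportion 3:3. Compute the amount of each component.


Total parts = 3 + 3 = 6
juice: 244.0 × 3/6 = 122.0ml
concentrate: 244.0 × 3/6 = 122.0ml
= 122.0ml and 122.0ml

122.0ml and 122.0ml


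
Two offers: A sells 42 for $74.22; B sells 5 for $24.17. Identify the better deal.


Deal A: $74.22/42 = $1.7671/unit
Deal B: $24.17/5 = $4.8340/unit
A is cheaper per unit
= Deal A

Deal A


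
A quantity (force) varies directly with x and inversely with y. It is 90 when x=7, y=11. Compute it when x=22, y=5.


z = k·x/y
Solve for k using the known point: k = z·y/x = 90×11/7 = 990/7 ≈ 141.4286
Now evaluate at x=22, y=5:
z = k × 22 / 5 = (990 × 22) / (7 × 5) = 21780/35
≈ 622.2857

622.2857


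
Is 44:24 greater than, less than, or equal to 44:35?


44/24 = 1.8333
44/35 = 1.2571
1.8333 > 1.2571, so 44:24 is greater
= greater than

greater than


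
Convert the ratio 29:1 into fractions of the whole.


Total parts = 29 + 1 = 30
First part: 29/30 = 29/30
Second part: 1/30 = 1/30
= 29/30 and 1/30

29/30 and 1/30


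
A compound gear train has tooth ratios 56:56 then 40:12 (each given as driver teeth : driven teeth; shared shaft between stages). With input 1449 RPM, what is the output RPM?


Stage 1: RPM_B = RPM_A × t_A/t_B = 1449 × 56/56 = 81144/56 = 1449.00
B and C share a shaft → RPM_C = RPM_B
Stage 2: RPM_D = RPM_C × t_C/t_D = RPM_A × (t_A×t_C)/(t_B×t_D)
Overall ratio = (56×40)/(56×12) = 2240/672
RPM_D = 1449 × 2240/672 = 3245760/672
= 4830.00 RPM

4830.00 RPM


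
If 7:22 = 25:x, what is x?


Cross multiply: 7 × x = 22 × 25
7x = 550
x = 550 / 7
= 78.57

78.57


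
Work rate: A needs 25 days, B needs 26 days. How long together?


Rate of A = 1/25 per day
Rate of B = 1/26 per day
Combined rate = 1/25 + 1/26 = 51/650 ≈ 0.0785 per day
Days = 1 / combined rate = 650/51
≈ 12.75 days

12.75 days


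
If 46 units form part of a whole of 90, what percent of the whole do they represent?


Percentage = (part / whole) × 100
= (46 / 90) × 100
≈ 51.11%

51.11%


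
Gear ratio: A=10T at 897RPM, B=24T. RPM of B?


Gear ratio = 10:24 = 5:12
RPM_B = RPM_A × (teeth_A / teeth_B)
= 897 × (10/24)
= 373.8 RPM

373.8 RPM


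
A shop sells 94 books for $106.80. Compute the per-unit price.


Unit rate = total / quantity
= 106.80 / 94
= $1.14 per unit

$1.14 per unit


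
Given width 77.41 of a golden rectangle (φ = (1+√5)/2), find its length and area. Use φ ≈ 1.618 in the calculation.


φ = (1 + √5) / 2 ≈ 1.618
Length = width × φ = 77.41 × 1.618 = 125.24938
≈ 125.25
Area = width × length = 77.41 × 125.24938 = 9695.5545058 ≈ 9695.55
= Length: 125.25, Area: 9695.55

Length: 125.25, Area: 9695.55


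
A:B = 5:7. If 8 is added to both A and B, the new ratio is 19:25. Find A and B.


Let A = 5k, B = 7k.
(5k + 8) / (7k + 8) = 19/25
Cross-multiply: 25(5k + 8) = 19(7k + 8)
125k + 200 = 133k + 152
125k - 133k = 152 - 200
-8k = -48
k = -48/-8 = 6
A = 5×6 = 30, B = 7×6 = 42
= A = 30, B = 42

A = 30, B = 42


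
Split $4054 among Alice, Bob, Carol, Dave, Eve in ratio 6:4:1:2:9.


Total parts = 6 + 4 + 1 + 2 + 9 = 22
Alice: 4054 × 6/22 = 1105.64
Bob: 4054 × 4/22 = 737.09
Carol: 4054 × 1/22 = 184.27
Dave: 4054 × 2/22 = 368.55
Eve: 4054 × 9/22 = 1658.45
= Alice: $1105.64, Bob: $737.09, Carol: $184.27, Dave: $368.55, Eve: $1658.45

Alice: $1105.64, Bob: $737.09, Carol: $184.27, Dave: $368.55, Eve: $1658.45


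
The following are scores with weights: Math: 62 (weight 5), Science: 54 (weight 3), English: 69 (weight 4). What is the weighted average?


Numerator = 62×5 + 54×3 + 69×4
= 310 + 162 + 276
= 748
Total weight = 12
Weighted avg = 748/12
= 62.33

62.33


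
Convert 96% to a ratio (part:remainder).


96% means 96 parts out of 100; remainder = 4
Part : remainder = 96:4
GCD = 4
= 24:1

24:1


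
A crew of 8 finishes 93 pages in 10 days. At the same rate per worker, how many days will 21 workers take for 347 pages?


Days ∝ work / workers, so d₂ = d₁ × (m₁/m₂) × (w₂/w₁)
Workers factor (inverse): 8/21 ≈ 0.3810
Work factor (direct): 347/93 ≈ 3.7312
d₂ = 10 × 8/21 × 347/93 = (10 × 8 × 347) / (21 × 93) = 27760/1953
≈ 14.21 days

14.21 days


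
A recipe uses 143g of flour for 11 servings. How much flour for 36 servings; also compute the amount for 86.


Direct proportion: y/x = constant
k = 143/11 = 13.0000
y at x=36: k × 36 = 143 × 36 / 11 = 5148/11 = 468.00
y at x=86: k × 86 = 143 × 86 / 11 = 12298/11 = 1118.00
= 468.00 and 1118.00

468.00 and 1118.00


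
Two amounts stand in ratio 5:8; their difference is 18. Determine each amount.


Let A = 5k, B = 8k.
8k - 5k = 18
3k = 18 → k = 18/3 = 6
A = 5×6 = 30, B = 8×6 = 48
= A = 30, B = 48

A = 30, B = 48


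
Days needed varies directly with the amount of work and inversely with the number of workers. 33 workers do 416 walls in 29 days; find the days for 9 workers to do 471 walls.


Days ∝ work / workers, so d₂ = d₁ × (m₁/m₂) × (w₂/w₁)
Workers factor (inverse): 33/9 ≈ 3.6667
Work factor (direct): 471/416 ≈ 1.1322
d₂ = 29 × 33/9 × 471/416 = (29 × 33 × 471) / (9 × 416) = 450747/3744
≈ 120.39 days

120.39 days


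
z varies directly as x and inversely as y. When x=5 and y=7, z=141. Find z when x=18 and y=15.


z = k·x/y
Solve for k using the known point: k = z·y/x = 141×7/5 = 987/5 = 197.4000
Now evaluate at x=18, y=15:
z = k × 18 / 15 = (987 × 18) / (5 × 15) = 17766/75
= 236.8800

236.8800


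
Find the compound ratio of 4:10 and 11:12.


Compound ratio = (4×11) : (10×12)
= 44:120
GCD = 4
= 11:30

11:30


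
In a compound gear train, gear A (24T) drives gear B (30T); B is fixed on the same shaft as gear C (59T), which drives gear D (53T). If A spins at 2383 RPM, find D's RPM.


Stage 1: RPM_B = RPM_A × t_A/t_B = 2383 × 24/30 = 57192/30 = 1906.40
B and C share a shaft → RPM_C = RPM_B
Stage 2: RPM_D = RPM_C × t_C/t_D = RPM_A × (t_A×t_C)/(t_B×t_D)
Overall ratio = (24×59)/(30×53) = 1416/1590
RPM_D = 2383 × 1416/1590 = 3374328/1590
≈ 2122.22 RPM

2122.22 RPM


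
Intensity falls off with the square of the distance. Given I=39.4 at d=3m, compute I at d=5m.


I₁d₁² = I₂d₂²
I₂ = I₁ × (d₁/d₂)²
= 39.4 × (3/5)²
= 39.4 × 9/25
= 354.6/25
= 14.1840

14.1840


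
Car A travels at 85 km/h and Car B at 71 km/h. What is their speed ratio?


Ratio = 85:71
GCD = 1
Simplified = 85:71
Time ratio (same distance) = 71:85
Speed ratio = 85:71

85:71


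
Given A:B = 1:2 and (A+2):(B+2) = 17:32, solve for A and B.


Let A = 1k, B = 2k.
(1k + 2) / (2k + 2) = 17/32
Cross-multiply: 32(1k + 2) = 17(2k + 2)
32k + 64 = 34k + 34
32k - 34k = 34 - 64
-2k = -30
k = -30/-2 = 15
A = 1×15 = 15, B = 2×15 = 30
= A = 15, B = 30

A = 15, B = 30


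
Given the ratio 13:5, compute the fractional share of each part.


Total parts = 13 + 5 = 18
First part: 13/18 = 13/18
Second part: 5/18 = 5/18
= 13/18 and 5/18

13/18 and 5/18


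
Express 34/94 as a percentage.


Percentage = (part / whole) × 100
= (34 / 94) × 100
≈ 36.17%

36.17%


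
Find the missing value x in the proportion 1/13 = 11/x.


Cross multiply: 1 × x = 13 × 11
1x = 143
x = 143 / 1
= 143.00

143.00


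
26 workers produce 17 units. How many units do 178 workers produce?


Direct proportion: y/x = constant
k = 17/26 ≈ 0.6538
y₂ = k × 178 = 17 × 178 / 26 = 3026/26
≈ 116.38

116.38


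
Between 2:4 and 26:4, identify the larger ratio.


2/4 = 0.5000
26/4 = 6.5000
0.5000 < 6.5000, so 2:4 is less
= 26:4

26:4


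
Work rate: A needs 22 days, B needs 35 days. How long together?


Rate of A = 1/22 per day
Rate of B = 1/35 per day
Combined rate = 1/22 + 1/35 = 57/770 ≈ 0.0740 per day
Days = 1 / combined rate = 770/57
≈ 13.51 days

13.51 days


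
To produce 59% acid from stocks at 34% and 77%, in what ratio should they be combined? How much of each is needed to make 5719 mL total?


Let x parts of 34% mix with y parts of 77%.
34x + 77y = 59(x + y)
34x + 77y = 59x + 59y
x(34 - 59) = y(59 - 77)
x/y = (77 - 59)/(59 - 34) = 18/25
Simplify: 18:25
Total parts = 43; one part = 5719/43 = 133.00 mL
34% solution: 18×133.00 = 2394.00 mL
77% solution: 25×133.00 = 3325.00 mL
= ratio 18:25; 2394.00 mL and 3325.00 mL

ratio 18:25; 2394.00 mL and 3325.00 mL


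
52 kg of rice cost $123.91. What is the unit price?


Unit rate = total / quantity
= 123.91 / 52
= $2.38 per unit

$2.38 per unit


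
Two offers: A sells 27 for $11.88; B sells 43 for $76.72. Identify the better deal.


Deal A: $11.88/27 = $0.4400/unit
Deal B: $76.72/43 = $1.7842/unit
A is cheaper per unit
= Deal A

Deal A


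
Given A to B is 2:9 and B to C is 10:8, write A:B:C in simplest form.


Match B: multiply A:B by 10 → 20:90
Multiply B:C by 9 → 90:72
Combined: 20:90:72
GCD = 2
= 10:45:36

10:45:36


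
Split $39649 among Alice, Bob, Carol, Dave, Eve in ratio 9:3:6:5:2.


Total parts = 9 + 3 + 6 + 5 + 2 = 25
Alice: 39649 × 9/25 = 14273.64
Bob: 39649 × 3/25 = 4757.88
Carol: 39649 × 6/25 = 9515.76
Dave: 39649 × 5/25 = 7929.80
Eve: 39649 × 2/25 = 3171.92
= Alice: $14273.64, Bob: $4757.88, Carol: $9515.76, Dave: $7929.80, Eve: $3171.92

Alice: $14273.64, Bob: $4757.88, Carol: $9515.76, Dave: $7929.80, Eve: $3171.92


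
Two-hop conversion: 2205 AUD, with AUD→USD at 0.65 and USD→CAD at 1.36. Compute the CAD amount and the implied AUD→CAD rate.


Step 1: 2205 AUD × 0.65 = 1433.25 USD
Step 2: 1433.25 USD × 1.36 = 1949.22 CAD
Implied rate AUD→CAD = 0.65 × 1.36 = 0.8840
= 1949.22 CAD; implied rate 0.8840 CAD/AUD

1949.22 CAD; implied rate 0.8840 CAD/AUD


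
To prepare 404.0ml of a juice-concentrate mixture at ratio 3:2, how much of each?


Total parts = 3 + 2 = 5
juice: 404.0 × 3/5 = 242.4ml
concentrate: 404.0 × 2/5 = 161.6ml
= 242.4ml and 161.6ml

242.4ml and 161.6ml


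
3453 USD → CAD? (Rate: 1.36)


Amount × rate = 3453 × 1.36
= 4696.08 CAD

4696.08 CAD


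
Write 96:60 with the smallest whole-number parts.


GCD(96, 60) = 12
96/12 : 60/12
= 8:5

8:5


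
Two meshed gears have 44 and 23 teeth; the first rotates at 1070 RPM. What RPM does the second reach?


Gear ratio = 44:23 = 44:23
RPM_B = RPM_A × (teeth_A / teeth_B)
= 1070 × (44/23)
= 2047.0 RPM

2047.0 RPM


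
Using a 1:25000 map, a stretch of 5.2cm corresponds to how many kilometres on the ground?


Real distance = map distance × scale
= 5.2cm × 25000
= 130000 cm = 1300.0 m
= 1.300 km

1.300 km


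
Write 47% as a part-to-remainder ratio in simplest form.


47% means 47 parts out of 100; remainder = 53
Part : remainder = 47:53
GCD = 1
= 47:53

47:53


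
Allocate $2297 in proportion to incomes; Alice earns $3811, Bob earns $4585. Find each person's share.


Total income = 3811 + 4585 = $8396
Alice: $2297 × 3811/8396 = $1042.62
Bob: $2297 × 4585/8396 = $1254.38
= Alice: $1042.62, Bob: $1254.38

Alice: $1042.62, Bob: $1254.38


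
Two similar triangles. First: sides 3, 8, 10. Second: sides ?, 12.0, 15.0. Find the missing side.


Scale factor = 12.0/8 = 1.5
Missing side = 3 × 1.5
= 4.5

4.5


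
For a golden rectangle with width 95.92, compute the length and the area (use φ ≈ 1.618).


φ = (1 + √5) / 2 ≈ 1.618
Length = width × φ = 95.92 × 1.618 = 155.19856
≈ 155.20
Area = width × length = 95.92 × 155.19856 = 14886.6458752 ≈ 14886.65
= Length: 155.20, Area: 14886.65

Length: 155.20, Area: 14886.65


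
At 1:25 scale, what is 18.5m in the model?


Model size = real / scale
= 18.5 / 25
= 0.7400 m

0.7400 m


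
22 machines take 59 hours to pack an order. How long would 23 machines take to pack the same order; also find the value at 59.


Inverse proportion: x × y = constant
k = 22 × 59 = 1298
At x=23: k/23 = 56.43
At x=59: k/59 = 22.00
= 56.43 and 22.00

56.43 and 22.00


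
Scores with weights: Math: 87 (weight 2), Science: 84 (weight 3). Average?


Numerator = 87×2 + 84×3
= 174 + 252
= 426
Total weight = 5
Weighted avg = 426/5
= 85.20

85.20


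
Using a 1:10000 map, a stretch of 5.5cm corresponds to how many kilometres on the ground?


Real distance = map distance × scale
= 5.5cm × 10000
= 55000 cm = 550.0 m
= 0.550 km

0.550 km


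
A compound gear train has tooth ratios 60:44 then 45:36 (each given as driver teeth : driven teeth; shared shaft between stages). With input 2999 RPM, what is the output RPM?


Stage 1: RPM_B = RPM_A × t_A/t_B = 2999 × 60/44 = 179940/44 ≈ 4089.55
B and C share a shaft → RPM_C = RPM_B
Stage 2: RPM_D = RPM_C × t_C/t_D = RPM_A × (t_A×t_C)/(t_B×t_D)
Overall ratio = (60×45)/(44×36) = 2700/1584
RPM_D = 2999 × 2700/1584 = 8097300/1584
≈ 5111.93 RPM

5111.93 RPM


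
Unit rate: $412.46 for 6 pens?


Unit rate = total / quantity
= 412.46 / 6
= $68.74 per unit

$68.74 per unit


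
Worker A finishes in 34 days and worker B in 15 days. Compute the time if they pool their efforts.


Rate of A = 1/34 per day
Rate of B = 1/15 per day
Combined rate = 1/34 + 1/15 = 49/510 ≈ 0.0961 per day
Days = 1 / combined rate = 510/49
≈ 10.41 days

10.41 days


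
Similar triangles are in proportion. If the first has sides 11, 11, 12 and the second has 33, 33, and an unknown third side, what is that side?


Scale factor = 33/11 = 3
Missing side = 12 × 3
= 36.0

36.0


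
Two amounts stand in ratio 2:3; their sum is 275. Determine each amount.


Let A = 2k, B = 3k.
2k + 3k = 275
5k = 275 → k = 275/5 = 55
A = 2×55 = 110, B = 3×55 = 165
= A = 110, B = 165

A = 110, B = 165


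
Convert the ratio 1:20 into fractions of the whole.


Total parts = 1 + 20 = 21
First part: 1/21 = 1/21
Second part: 20/21 = 20/21
= 1/21 and 20/21

1/21 and 20/21


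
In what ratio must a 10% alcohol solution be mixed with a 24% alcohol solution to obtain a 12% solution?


Let x parts of 10% mix with y parts of 24%.
10x + 24y = 12(x + y)
10x + 24y = 12x + 12y
x(10 - 12) = y(12 - 24)
x/y = (24 - 12)/(12 - 10) = 12/2
Simplify: 6:1
= 6:1

6:1


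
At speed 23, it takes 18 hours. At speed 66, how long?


Inverse proportion: x × y = constant
k = 23 × 18 = 414
y₂ = k / 66 = 414 / 66
= 6.27

6.27


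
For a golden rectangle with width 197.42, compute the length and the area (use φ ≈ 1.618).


φ = (1 + √5) / 2 ≈ 1.618
Length = width × φ = 197.42 × 1.618 = 319.42556
≈ 319.43
Area = width × length = 197.42 × 319.42556 = 63060.9940552 ≈ 63060.99
= Length: 319.43, Area: 63060.99

Length: 319.43, Area: 63060.99


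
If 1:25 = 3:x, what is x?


Cross multiply: 1 × x = 25 × 3
1x = 75
x = 75 / 1
= 75.00

75.00


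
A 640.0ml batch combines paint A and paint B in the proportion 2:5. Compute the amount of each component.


Total parts = 2 + 5 = 7
paint A: 640.0 × 2/7 = 182.9ml
paint B: 640.0 × 5/7 = 457.1ml
= 182.9ml and 457.1ml

182.9ml and 457.1ml


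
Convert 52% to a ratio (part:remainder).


52% means 52 parts out of 100; remainder = 48
Part : remainder = 52:48
GCD = 4
= 13:12

13:12


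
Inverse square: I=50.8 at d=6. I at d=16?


I₁d₁² = I₂d₂²
I₂ = I₁ × (d₁/d₂)²
= 50.8 × (6/16)²
= 50.8 × 36/256
= 1828.8/256
≈ 7.1438

7.1438


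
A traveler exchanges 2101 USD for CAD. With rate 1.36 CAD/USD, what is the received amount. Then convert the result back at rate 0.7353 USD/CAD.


Amount × rate = 2101 × 1.36 = 2857.36 CAD
Round-trip: 2857.36 × 0.7353 = 2101.02 USD
= 2857.36 CAD, then 2101.02 USD

2857.36 CAD, then 2101.02 USD


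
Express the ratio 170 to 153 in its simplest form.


GCD(170, 153) = 17
170/17 : 153/17
= 10:9

10:9


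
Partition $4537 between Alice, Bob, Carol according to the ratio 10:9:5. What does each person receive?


Total parts = 10 + 9 + 5 = 24
Alice: 4537 × 10/24 = 1890.42
Bob: 4537 × 9/24 = 1701.38
Carol: 4537 × 5/24 = 945.21
= Alice: $1890.42, Bob: $1701.38, Carol: $945.21

Alice: $1890.42, Bob: $1701.38, Carol: $945.21


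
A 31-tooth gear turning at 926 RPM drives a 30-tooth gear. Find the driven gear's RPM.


Gear ratio = 31:30 = 31:30
RPM_B = RPM_A × (teeth_A / teeth_B)
= 926 × (31/30)
= 956.9 RPM

956.9 RPM


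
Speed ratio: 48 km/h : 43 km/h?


Ratio = 48:43
GCD = 1
Simplified = 48:43
Time ratio (same distance) = 43:48
Speed ratio = 48:43

48:43


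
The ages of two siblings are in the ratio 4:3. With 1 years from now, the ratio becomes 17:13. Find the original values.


Let A = 4k, B = 3k.
(4k + 1) / (3k + 1) = 17/13
Cross-multiply: 13(4k + 1) = 17(3k + 1)
52k + 13 = 51k + 17
52k - 51k = 17 - 13
1k = 4
k = 4/1 = 4
A = 4×4 = 16, B = 3×4 = 12
= A = 16, B = 12

A = 16, B = 12


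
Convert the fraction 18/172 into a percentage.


Percentage = (part / whole) × 100
= (18 / 172) × 100
≈ 10.47%

10.47%


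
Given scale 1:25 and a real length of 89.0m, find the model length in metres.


Model size = real / scale
= 89.0 / 25
= 3.5600 m

3.5600 m


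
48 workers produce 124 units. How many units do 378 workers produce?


Direct proportion: y/x = constant
k = 124/48 ≈ 2.5833
y₂ = k × 378 = 124 × 378 / 48 = 46872/48
= 976.50

976.50


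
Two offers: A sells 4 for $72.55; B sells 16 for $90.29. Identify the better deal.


Deal A: $72.55/4 = $18.1375/unit
Deal B: $90.29/16 = $5.6431/unit
B is cheaper per unit
= Deal B

Deal B


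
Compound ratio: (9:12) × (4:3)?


Compound ratio = (9×4) : (12×3)
= 36:36
GCD = 36
= 1:1

1:1


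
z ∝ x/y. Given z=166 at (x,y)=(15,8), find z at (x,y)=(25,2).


z = k·x/y
Solve for k using the known point: k = z·y/x = 166×8/15 = 1328/15 ≈ 88.5333
Now evaluate at x=25, y=2:
z = k × 25 / 2 = (1328 × 25) / (15 × 2) = 33200/30
≈ 1106.6667

1106.6667


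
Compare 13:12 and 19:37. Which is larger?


13/12 = 1.0833
19/37 = 0.5135
1.0833 > 0.5135, so 13:12 is greater
= 13:12

13:12


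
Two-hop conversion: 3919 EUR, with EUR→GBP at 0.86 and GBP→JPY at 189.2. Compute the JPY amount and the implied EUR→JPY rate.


Step 1: 3919 EUR × 0.86 = 3370.34 GBP
Step 2: 3370.34 GBP × 189.2 = 637668.33 JPY
Implied rate EUR→JPY = 0.86 × 189.2 = 162.7120
= 637668.33 JPY; implied rate 162.7120 JPY/EUR

637668.33 JPY; implied rate 162.7120 JPY/EUR


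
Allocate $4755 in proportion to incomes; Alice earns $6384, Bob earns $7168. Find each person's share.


Total income = 6384 + 7168 = $13552
Alice: $4755 × 6384/13552 = $2239.96
Bob: $4755 × 7168/13552 = $2515.04
= Alice: $2239.96, Bob: $2515.04

Alice: $2239.96, Bob: $2515.04


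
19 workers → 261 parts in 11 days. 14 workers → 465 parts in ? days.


Days ∝ work / workers, so d₂ = d₁ × (m₁/m₂) × (w₂/w₁)
Workers factor (inverse): 19/14 ≈ 1.3571
Work factor (direct): 465/261 ≈ 1.7816
d₂ = 11 × 19/14 × 465/261 = (11 × 19 × 465) / (14 × 261) = 97185/3654
≈ 26.60 days

26.60 days


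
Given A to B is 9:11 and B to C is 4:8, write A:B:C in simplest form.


Match B: multiply A:B by 4 → 36:44
Multiply B:C by 11 → 44:88
Combined: 36:44:88
GCD = 4
= 9:11:22

9:11:22


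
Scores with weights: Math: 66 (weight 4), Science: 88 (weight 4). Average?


Numerator = 66×4 + 88×4
= 264 + 352
= 616
Total weight = 8
Weighted avg = 616/8
= 77.00

77.00


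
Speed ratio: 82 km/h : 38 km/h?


Ratio = 82:38
GCD = 2
Simplified = 41:19
Time ratio (same distance) = 19:41
Speed ratio = 41:19

41:19


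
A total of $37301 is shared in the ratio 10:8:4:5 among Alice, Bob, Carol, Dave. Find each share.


Total parts = 10 + 8 + 4 + 5 = 27
Alice: 37301 × 10/27 = 13815.19
Bob: 37301 × 8/27 = 11052.15
Carol: 37301 × 4/27 = 5526.07
Dave: 37301 × 5/27 = 6907.59
= Alice: $13815.19, Bob: $11052.15, Carol: $5526.07, Dave: $6907.59

Alice: $13815.19, Bob: $11052.15, Carol: $5526.07, Dave: $6907.59


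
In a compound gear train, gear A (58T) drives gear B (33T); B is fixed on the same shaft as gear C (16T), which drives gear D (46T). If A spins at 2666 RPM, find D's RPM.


Stage 1: RPM_B = RPM_A × t_A/t_B = 2666 × 58/33 = 154628/33 ≈ 4685.70
B and C share a shaft → RPM_C = RPM_B
Stage 2: RPM_D = RPM_C × t_C/t_D = RPM_A × (t_A×t_C)/(t_B×t_D)
Overall ratio = (58×16)/(33×46) = 928/1518
RPM_D = 2666 × 928/1518 = 2474048/1518
≈ 1629.81 RPM

1629.81 RPM


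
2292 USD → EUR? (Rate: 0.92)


Amount × rate = 2292 × 0.92
= 2108.64 EUR

2108.64 EUR


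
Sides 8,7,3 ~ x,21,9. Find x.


Scale factor = 21/7 = 3
Missing side = 8 × 3
= 24.0

24.0


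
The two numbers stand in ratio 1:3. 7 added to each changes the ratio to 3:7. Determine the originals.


Let A = 1k, B = 3k.
(1k + 7) / (3k + 7) = 3/7
Cross-multiply: 7(1k + 7) = 3(3k + 7)
7k + 49 = 9k + 21
7k - 9k = 21 - 49
-2k = -28
k = -28/-2 = 14
A = 1×14 = 14, B = 3×14 = 42
= A = 14, B = 42

A = 14, B = 42


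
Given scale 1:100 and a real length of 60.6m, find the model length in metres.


Model size = real / scale
= 60.6 / 100
= 0.6060 m

0.6060 m


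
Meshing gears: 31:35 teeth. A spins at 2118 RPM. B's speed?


Gear ratio = 31:35 = 31:35
RPM_B = RPM_A × (teeth_A / teeth_B)
= 2118 × (31/35)
= 1875.9 RPM

1875.9 RPM


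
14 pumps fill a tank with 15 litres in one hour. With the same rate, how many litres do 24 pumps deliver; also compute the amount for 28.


Direct proportion: y/x = constant
k = 15/14 ≈ 1.0714
y at x=24: k × 24 = 15 × 24 / 14 = 360/14 ≈ 25.71
y at x=28: k × 28 = 15 × 28 / 14 = 420/14 = 30.00
= 25.71 and 30.00

25.71 and 30.00


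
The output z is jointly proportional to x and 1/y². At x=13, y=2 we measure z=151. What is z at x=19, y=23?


z = k·x/y²
Solve for k using the known point: k = z·y²/x = 151×4/13 = 604/13 ≈ 46.4615
Now evaluate at x=19, y=23:
z = k × 19 / 529 = (604 × 19) / (13 × 529) = 11476/6877
≈ 1.6688

1.6688


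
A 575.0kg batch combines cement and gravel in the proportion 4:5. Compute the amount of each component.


Total parts = 4 + 5 = 9
cement: 575.0 × 4/9 = 255.6kg
gravel: 575.0 × 5/9 = 319.4kg
= 255.6kg and 319.4kg

255.6kg and 319.4kg


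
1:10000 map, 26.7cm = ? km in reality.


Real distance = map distance × scale
= 26.7cm × 10000
= 267000 cm = 2670.0 m
= 2.670 km

2.670 km


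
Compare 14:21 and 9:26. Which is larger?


14/21 = 0.6667
9/26 = 0.3462
0.6667 > 0.3462, so 14:21 is greater
= 14:21

14:21


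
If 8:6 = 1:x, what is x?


Cross multiply: 8 × x = 6 × 1
8x = 6
x = 6 / 8
= 0.75

0.75


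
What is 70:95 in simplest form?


GCD(70, 95) = 5
70/5 : 95/5
= 14:19

14:19


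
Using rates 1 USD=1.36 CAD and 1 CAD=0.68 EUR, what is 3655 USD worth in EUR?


Step 1: 3655 USD × 1.36 = 4970.80 CAD
Step 2: 4970.80 CAD × 0.68 = 3380.14 EUR
Implied rate USD→EUR = 1.36 × 0.68 = 0.9248
= 3380.14 EUR

3380.14 EUR


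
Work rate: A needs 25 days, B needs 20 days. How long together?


Rate of A = 1/25 per day
Rate of B = 1/20 per day
Combined rate = 1/25 + 1/20 = 45/500 = 0.0900 per day
Days = 1 / combined rate = 500/45
≈ 11.11 days

11.11 days


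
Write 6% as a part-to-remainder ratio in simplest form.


6% means 6 parts out of 100; remainder = 94
Part : remainder = 6:94
GCD = 2
= 3:47

3:47


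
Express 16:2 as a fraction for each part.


Total parts = 16 + 2 = 18
First part: 16/18 = 8/9
Second part: 2/18 = 1/9
= 8/9 and 1/9

8/9 and 1/9


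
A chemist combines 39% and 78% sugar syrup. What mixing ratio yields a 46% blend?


Let x parts of 39% mix with y parts of 78%.
39x + 78y = 46(x + y)
39x + 78y = 46x + 46y
x(39 - 46) = y(46 - 78)
x/y = (78 - 46)/(46 - 39) = 32/7
Simplify: 32:7
= 32:7

32:7


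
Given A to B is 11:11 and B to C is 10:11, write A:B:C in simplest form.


Match B: multiply A:B by 10 → 110:110
Multiply B:C by 11 → 110:121
Combined: 110:110:121
GCD = 11
= 10:10:11

10:10:11


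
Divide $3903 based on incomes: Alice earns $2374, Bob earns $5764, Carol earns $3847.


Total income = 2374 + 5764 + 3847 = $11985
Alice: $3903 × 2374/11985 = $773.11
Bob: $3903 × 5764/11985 = $1877.09
Carol: $3903 × 3847/11985 = $1252.80
= Alice: $773.11, Bob: $1877.09, Carol: $1252.80

Alice: $773.11, Bob: $1877.09, Carol: $1252.80


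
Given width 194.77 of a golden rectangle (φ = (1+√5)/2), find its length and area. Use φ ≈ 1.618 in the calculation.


φ = (1 + √5) / 2 ≈ 1.618
Length = width × φ = 194.77 × 1.618 = 315.13786
≈ 315.14
Area = width × length = 194.77 × 315.13786 = 61379.4009922 ≈ 61379.40
= Length: 315.14, Area: 61379.40

Length: 315.14, Area: 61379.40
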